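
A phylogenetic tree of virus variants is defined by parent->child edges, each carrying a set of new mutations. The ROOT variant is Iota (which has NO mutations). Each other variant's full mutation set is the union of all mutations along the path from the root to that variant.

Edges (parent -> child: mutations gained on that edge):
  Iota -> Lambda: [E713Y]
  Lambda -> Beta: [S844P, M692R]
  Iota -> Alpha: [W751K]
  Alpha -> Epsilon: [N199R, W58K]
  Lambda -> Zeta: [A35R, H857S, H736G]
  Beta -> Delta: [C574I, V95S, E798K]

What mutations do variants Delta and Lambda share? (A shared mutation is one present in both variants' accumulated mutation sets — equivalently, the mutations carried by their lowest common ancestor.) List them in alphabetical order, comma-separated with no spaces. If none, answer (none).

Answer: E713Y

Derivation:
Accumulating mutations along path to Delta:
  At Iota: gained [] -> total []
  At Lambda: gained ['E713Y'] -> total ['E713Y']
  At Beta: gained ['S844P', 'M692R'] -> total ['E713Y', 'M692R', 'S844P']
  At Delta: gained ['C574I', 'V95S', 'E798K'] -> total ['C574I', 'E713Y', 'E798K', 'M692R', 'S844P', 'V95S']
Mutations(Delta) = ['C574I', 'E713Y', 'E798K', 'M692R', 'S844P', 'V95S']
Accumulating mutations along path to Lambda:
  At Iota: gained [] -> total []
  At Lambda: gained ['E713Y'] -> total ['E713Y']
Mutations(Lambda) = ['E713Y']
Intersection: ['C574I', 'E713Y', 'E798K', 'M692R', 'S844P', 'V95S'] ∩ ['E713Y'] = ['E713Y']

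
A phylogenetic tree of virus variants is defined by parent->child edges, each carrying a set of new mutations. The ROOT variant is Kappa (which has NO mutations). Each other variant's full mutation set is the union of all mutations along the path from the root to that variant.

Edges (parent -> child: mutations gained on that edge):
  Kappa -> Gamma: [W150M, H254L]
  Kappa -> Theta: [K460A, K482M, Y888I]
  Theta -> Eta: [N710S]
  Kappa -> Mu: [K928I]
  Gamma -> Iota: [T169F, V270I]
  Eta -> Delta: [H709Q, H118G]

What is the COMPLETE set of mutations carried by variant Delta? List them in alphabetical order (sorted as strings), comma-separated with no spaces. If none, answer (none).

Answer: H118G,H709Q,K460A,K482M,N710S,Y888I

Derivation:
At Kappa: gained [] -> total []
At Theta: gained ['K460A', 'K482M', 'Y888I'] -> total ['K460A', 'K482M', 'Y888I']
At Eta: gained ['N710S'] -> total ['K460A', 'K482M', 'N710S', 'Y888I']
At Delta: gained ['H709Q', 'H118G'] -> total ['H118G', 'H709Q', 'K460A', 'K482M', 'N710S', 'Y888I']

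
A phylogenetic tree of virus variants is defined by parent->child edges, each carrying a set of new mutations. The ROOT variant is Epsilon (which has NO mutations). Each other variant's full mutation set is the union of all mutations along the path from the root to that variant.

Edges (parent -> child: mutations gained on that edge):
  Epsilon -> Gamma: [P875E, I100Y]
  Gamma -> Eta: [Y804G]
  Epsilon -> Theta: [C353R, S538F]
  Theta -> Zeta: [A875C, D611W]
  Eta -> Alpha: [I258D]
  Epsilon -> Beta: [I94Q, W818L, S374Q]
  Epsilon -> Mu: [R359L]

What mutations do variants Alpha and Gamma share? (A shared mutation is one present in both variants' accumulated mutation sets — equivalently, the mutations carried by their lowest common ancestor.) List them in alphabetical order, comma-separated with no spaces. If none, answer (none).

Accumulating mutations along path to Alpha:
  At Epsilon: gained [] -> total []
  At Gamma: gained ['P875E', 'I100Y'] -> total ['I100Y', 'P875E']
  At Eta: gained ['Y804G'] -> total ['I100Y', 'P875E', 'Y804G']
  At Alpha: gained ['I258D'] -> total ['I100Y', 'I258D', 'P875E', 'Y804G']
Mutations(Alpha) = ['I100Y', 'I258D', 'P875E', 'Y804G']
Accumulating mutations along path to Gamma:
  At Epsilon: gained [] -> total []
  At Gamma: gained ['P875E', 'I100Y'] -> total ['I100Y', 'P875E']
Mutations(Gamma) = ['I100Y', 'P875E']
Intersection: ['I100Y', 'I258D', 'P875E', 'Y804G'] ∩ ['I100Y', 'P875E'] = ['I100Y', 'P875E']

Answer: I100Y,P875E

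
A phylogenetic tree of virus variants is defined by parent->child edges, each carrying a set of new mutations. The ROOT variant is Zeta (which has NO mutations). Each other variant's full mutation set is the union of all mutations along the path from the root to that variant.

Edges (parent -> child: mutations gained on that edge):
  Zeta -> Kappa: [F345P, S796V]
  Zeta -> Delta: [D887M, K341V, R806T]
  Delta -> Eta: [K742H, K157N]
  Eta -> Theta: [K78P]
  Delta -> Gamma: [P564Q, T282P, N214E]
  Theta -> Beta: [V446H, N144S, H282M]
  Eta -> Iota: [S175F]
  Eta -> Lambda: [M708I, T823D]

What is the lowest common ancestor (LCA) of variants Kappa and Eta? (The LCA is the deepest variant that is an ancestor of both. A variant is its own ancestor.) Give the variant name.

Path from root to Kappa: Zeta -> Kappa
  ancestors of Kappa: {Zeta, Kappa}
Path from root to Eta: Zeta -> Delta -> Eta
  ancestors of Eta: {Zeta, Delta, Eta}
Common ancestors: {Zeta}
Walk up from Eta: Eta (not in ancestors of Kappa), Delta (not in ancestors of Kappa), Zeta (in ancestors of Kappa)
Deepest common ancestor (LCA) = Zeta

Answer: Zeta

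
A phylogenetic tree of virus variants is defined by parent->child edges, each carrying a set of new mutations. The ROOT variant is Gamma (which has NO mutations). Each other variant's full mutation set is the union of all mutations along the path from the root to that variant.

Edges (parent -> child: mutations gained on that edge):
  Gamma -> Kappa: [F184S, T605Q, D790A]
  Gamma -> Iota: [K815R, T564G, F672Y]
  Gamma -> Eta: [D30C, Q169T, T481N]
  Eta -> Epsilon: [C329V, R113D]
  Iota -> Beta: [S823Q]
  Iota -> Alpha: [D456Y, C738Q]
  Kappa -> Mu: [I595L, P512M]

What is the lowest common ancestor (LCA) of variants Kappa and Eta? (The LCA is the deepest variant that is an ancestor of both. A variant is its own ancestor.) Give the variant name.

Path from root to Kappa: Gamma -> Kappa
  ancestors of Kappa: {Gamma, Kappa}
Path from root to Eta: Gamma -> Eta
  ancestors of Eta: {Gamma, Eta}
Common ancestors: {Gamma}
Walk up from Eta: Eta (not in ancestors of Kappa), Gamma (in ancestors of Kappa)
Deepest common ancestor (LCA) = Gamma

Answer: Gamma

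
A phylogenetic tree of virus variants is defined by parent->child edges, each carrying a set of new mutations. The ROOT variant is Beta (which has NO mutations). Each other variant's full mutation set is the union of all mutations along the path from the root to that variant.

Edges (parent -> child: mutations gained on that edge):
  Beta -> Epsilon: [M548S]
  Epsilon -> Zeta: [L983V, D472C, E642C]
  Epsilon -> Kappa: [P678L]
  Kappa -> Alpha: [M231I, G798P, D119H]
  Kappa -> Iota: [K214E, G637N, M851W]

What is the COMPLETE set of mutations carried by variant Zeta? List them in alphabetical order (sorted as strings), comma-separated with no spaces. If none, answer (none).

At Beta: gained [] -> total []
At Epsilon: gained ['M548S'] -> total ['M548S']
At Zeta: gained ['L983V', 'D472C', 'E642C'] -> total ['D472C', 'E642C', 'L983V', 'M548S']

Answer: D472C,E642C,L983V,M548S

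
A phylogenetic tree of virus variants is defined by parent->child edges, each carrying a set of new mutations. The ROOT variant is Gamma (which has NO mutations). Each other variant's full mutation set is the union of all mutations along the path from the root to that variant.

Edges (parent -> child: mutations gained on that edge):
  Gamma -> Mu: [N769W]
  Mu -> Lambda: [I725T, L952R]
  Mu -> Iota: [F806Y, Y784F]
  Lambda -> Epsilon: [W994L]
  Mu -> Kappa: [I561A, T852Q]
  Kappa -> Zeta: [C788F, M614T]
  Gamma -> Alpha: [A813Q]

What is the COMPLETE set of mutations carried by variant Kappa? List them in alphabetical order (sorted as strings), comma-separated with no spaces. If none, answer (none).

Answer: I561A,N769W,T852Q

Derivation:
At Gamma: gained [] -> total []
At Mu: gained ['N769W'] -> total ['N769W']
At Kappa: gained ['I561A', 'T852Q'] -> total ['I561A', 'N769W', 'T852Q']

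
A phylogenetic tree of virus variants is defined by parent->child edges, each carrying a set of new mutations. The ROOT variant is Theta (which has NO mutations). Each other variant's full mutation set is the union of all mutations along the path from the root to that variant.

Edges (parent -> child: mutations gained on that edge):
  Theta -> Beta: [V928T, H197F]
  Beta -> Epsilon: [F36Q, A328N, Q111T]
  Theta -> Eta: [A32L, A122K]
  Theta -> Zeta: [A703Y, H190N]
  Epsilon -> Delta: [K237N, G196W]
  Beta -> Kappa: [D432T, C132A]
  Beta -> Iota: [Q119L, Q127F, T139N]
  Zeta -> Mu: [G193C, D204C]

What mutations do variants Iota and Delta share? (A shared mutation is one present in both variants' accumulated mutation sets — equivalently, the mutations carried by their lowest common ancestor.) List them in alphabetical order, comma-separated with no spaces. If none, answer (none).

Accumulating mutations along path to Iota:
  At Theta: gained [] -> total []
  At Beta: gained ['V928T', 'H197F'] -> total ['H197F', 'V928T']
  At Iota: gained ['Q119L', 'Q127F', 'T139N'] -> total ['H197F', 'Q119L', 'Q127F', 'T139N', 'V928T']
Mutations(Iota) = ['H197F', 'Q119L', 'Q127F', 'T139N', 'V928T']
Accumulating mutations along path to Delta:
  At Theta: gained [] -> total []
  At Beta: gained ['V928T', 'H197F'] -> total ['H197F', 'V928T']
  At Epsilon: gained ['F36Q', 'A328N', 'Q111T'] -> total ['A328N', 'F36Q', 'H197F', 'Q111T', 'V928T']
  At Delta: gained ['K237N', 'G196W'] -> total ['A328N', 'F36Q', 'G196W', 'H197F', 'K237N', 'Q111T', 'V928T']
Mutations(Delta) = ['A328N', 'F36Q', 'G196W', 'H197F', 'K237N', 'Q111T', 'V928T']
Intersection: ['H197F', 'Q119L', 'Q127F', 'T139N', 'V928T'] ∩ ['A328N', 'F36Q', 'G196W', 'H197F', 'K237N', 'Q111T', 'V928T'] = ['H197F', 'V928T']

Answer: H197F,V928T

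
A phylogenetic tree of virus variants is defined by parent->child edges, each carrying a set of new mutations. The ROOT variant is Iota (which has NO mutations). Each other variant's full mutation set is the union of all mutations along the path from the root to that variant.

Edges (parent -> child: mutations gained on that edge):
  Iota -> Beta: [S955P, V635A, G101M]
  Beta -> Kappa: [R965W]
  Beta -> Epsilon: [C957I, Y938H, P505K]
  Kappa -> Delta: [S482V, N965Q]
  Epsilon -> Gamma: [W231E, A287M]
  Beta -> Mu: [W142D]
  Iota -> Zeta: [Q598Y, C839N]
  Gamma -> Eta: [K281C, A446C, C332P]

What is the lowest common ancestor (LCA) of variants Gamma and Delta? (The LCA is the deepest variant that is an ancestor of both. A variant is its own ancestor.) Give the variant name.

Answer: Beta

Derivation:
Path from root to Gamma: Iota -> Beta -> Epsilon -> Gamma
  ancestors of Gamma: {Iota, Beta, Epsilon, Gamma}
Path from root to Delta: Iota -> Beta -> Kappa -> Delta
  ancestors of Delta: {Iota, Beta, Kappa, Delta}
Common ancestors: {Iota, Beta}
Walk up from Delta: Delta (not in ancestors of Gamma), Kappa (not in ancestors of Gamma), Beta (in ancestors of Gamma), Iota (in ancestors of Gamma)
Deepest common ancestor (LCA) = Beta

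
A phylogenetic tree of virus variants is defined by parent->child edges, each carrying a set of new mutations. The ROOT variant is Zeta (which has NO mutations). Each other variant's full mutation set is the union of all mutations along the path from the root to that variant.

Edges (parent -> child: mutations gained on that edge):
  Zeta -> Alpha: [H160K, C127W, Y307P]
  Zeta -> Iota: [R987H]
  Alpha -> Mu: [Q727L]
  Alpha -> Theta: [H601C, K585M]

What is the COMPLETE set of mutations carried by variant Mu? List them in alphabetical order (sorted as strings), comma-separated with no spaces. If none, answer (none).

Answer: C127W,H160K,Q727L,Y307P

Derivation:
At Zeta: gained [] -> total []
At Alpha: gained ['H160K', 'C127W', 'Y307P'] -> total ['C127W', 'H160K', 'Y307P']
At Mu: gained ['Q727L'] -> total ['C127W', 'H160K', 'Q727L', 'Y307P']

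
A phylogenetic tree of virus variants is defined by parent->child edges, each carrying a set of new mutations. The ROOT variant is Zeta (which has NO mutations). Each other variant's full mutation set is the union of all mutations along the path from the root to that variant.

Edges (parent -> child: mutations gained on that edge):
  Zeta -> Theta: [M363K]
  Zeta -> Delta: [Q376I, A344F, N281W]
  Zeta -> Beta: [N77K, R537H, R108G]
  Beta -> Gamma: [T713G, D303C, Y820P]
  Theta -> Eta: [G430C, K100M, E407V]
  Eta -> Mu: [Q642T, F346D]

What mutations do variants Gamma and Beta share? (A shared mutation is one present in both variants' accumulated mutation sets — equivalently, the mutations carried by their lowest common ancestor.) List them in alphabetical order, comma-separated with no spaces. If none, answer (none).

Answer: N77K,R108G,R537H

Derivation:
Accumulating mutations along path to Gamma:
  At Zeta: gained [] -> total []
  At Beta: gained ['N77K', 'R537H', 'R108G'] -> total ['N77K', 'R108G', 'R537H']
  At Gamma: gained ['T713G', 'D303C', 'Y820P'] -> total ['D303C', 'N77K', 'R108G', 'R537H', 'T713G', 'Y820P']
Mutations(Gamma) = ['D303C', 'N77K', 'R108G', 'R537H', 'T713G', 'Y820P']
Accumulating mutations along path to Beta:
  At Zeta: gained [] -> total []
  At Beta: gained ['N77K', 'R537H', 'R108G'] -> total ['N77K', 'R108G', 'R537H']
Mutations(Beta) = ['N77K', 'R108G', 'R537H']
Intersection: ['D303C', 'N77K', 'R108G', 'R537H', 'T713G', 'Y820P'] ∩ ['N77K', 'R108G', 'R537H'] = ['N77K', 'R108G', 'R537H']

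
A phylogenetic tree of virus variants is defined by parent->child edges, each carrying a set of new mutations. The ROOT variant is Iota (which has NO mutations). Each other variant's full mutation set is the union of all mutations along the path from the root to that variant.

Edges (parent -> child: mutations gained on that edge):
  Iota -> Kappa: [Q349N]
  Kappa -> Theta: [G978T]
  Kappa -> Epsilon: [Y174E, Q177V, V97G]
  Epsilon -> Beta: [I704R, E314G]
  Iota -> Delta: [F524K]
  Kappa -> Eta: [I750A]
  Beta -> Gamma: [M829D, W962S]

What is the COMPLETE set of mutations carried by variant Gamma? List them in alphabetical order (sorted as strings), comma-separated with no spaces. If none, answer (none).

At Iota: gained [] -> total []
At Kappa: gained ['Q349N'] -> total ['Q349N']
At Epsilon: gained ['Y174E', 'Q177V', 'V97G'] -> total ['Q177V', 'Q349N', 'V97G', 'Y174E']
At Beta: gained ['I704R', 'E314G'] -> total ['E314G', 'I704R', 'Q177V', 'Q349N', 'V97G', 'Y174E']
At Gamma: gained ['M829D', 'W962S'] -> total ['E314G', 'I704R', 'M829D', 'Q177V', 'Q349N', 'V97G', 'W962S', 'Y174E']

Answer: E314G,I704R,M829D,Q177V,Q349N,V97G,W962S,Y174E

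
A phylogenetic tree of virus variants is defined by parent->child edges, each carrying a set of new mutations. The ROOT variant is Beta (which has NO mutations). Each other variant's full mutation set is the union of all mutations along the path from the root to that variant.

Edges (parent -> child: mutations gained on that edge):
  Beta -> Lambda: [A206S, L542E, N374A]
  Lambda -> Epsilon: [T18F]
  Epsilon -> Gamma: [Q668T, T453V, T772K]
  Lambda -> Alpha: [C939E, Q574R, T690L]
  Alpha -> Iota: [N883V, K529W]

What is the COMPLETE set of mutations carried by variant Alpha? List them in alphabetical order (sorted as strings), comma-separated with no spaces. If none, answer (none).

At Beta: gained [] -> total []
At Lambda: gained ['A206S', 'L542E', 'N374A'] -> total ['A206S', 'L542E', 'N374A']
At Alpha: gained ['C939E', 'Q574R', 'T690L'] -> total ['A206S', 'C939E', 'L542E', 'N374A', 'Q574R', 'T690L']

Answer: A206S,C939E,L542E,N374A,Q574R,T690L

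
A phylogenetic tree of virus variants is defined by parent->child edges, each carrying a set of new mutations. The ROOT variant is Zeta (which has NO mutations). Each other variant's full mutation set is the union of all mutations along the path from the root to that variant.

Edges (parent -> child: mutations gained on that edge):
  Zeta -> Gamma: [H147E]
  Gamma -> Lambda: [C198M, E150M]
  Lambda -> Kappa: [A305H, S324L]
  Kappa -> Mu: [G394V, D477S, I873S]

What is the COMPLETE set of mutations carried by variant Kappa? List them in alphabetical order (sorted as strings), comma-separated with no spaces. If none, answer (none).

At Zeta: gained [] -> total []
At Gamma: gained ['H147E'] -> total ['H147E']
At Lambda: gained ['C198M', 'E150M'] -> total ['C198M', 'E150M', 'H147E']
At Kappa: gained ['A305H', 'S324L'] -> total ['A305H', 'C198M', 'E150M', 'H147E', 'S324L']

Answer: A305H,C198M,E150M,H147E,S324L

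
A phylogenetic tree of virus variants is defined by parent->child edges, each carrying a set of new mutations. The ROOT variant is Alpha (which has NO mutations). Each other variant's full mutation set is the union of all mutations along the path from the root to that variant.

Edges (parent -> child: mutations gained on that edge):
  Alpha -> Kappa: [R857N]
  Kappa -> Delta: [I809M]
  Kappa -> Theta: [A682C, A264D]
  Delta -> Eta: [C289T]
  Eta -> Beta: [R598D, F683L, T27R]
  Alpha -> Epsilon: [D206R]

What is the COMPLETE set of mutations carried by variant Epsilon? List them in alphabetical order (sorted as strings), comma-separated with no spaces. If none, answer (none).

At Alpha: gained [] -> total []
At Epsilon: gained ['D206R'] -> total ['D206R']

Answer: D206R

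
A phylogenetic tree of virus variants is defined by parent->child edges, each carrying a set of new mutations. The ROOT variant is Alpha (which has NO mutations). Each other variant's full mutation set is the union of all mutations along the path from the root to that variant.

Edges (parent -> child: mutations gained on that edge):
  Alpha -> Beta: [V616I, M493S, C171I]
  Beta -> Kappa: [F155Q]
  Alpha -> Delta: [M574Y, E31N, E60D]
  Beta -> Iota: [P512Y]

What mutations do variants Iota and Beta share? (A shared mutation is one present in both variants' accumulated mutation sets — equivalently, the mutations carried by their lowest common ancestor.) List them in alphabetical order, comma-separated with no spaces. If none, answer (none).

Answer: C171I,M493S,V616I

Derivation:
Accumulating mutations along path to Iota:
  At Alpha: gained [] -> total []
  At Beta: gained ['V616I', 'M493S', 'C171I'] -> total ['C171I', 'M493S', 'V616I']
  At Iota: gained ['P512Y'] -> total ['C171I', 'M493S', 'P512Y', 'V616I']
Mutations(Iota) = ['C171I', 'M493S', 'P512Y', 'V616I']
Accumulating mutations along path to Beta:
  At Alpha: gained [] -> total []
  At Beta: gained ['V616I', 'M493S', 'C171I'] -> total ['C171I', 'M493S', 'V616I']
Mutations(Beta) = ['C171I', 'M493S', 'V616I']
Intersection: ['C171I', 'M493S', 'P512Y', 'V616I'] ∩ ['C171I', 'M493S', 'V616I'] = ['C171I', 'M493S', 'V616I']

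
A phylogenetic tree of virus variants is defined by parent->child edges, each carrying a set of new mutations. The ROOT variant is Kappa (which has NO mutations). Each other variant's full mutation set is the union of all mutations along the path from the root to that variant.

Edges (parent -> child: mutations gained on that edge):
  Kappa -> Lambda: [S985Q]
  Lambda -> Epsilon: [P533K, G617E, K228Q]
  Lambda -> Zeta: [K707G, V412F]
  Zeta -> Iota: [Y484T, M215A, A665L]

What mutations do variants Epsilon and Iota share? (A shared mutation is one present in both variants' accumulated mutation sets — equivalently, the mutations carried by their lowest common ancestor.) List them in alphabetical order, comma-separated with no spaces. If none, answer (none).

Answer: S985Q

Derivation:
Accumulating mutations along path to Epsilon:
  At Kappa: gained [] -> total []
  At Lambda: gained ['S985Q'] -> total ['S985Q']
  At Epsilon: gained ['P533K', 'G617E', 'K228Q'] -> total ['G617E', 'K228Q', 'P533K', 'S985Q']
Mutations(Epsilon) = ['G617E', 'K228Q', 'P533K', 'S985Q']
Accumulating mutations along path to Iota:
  At Kappa: gained [] -> total []
  At Lambda: gained ['S985Q'] -> total ['S985Q']
  At Zeta: gained ['K707G', 'V412F'] -> total ['K707G', 'S985Q', 'V412F']
  At Iota: gained ['Y484T', 'M215A', 'A665L'] -> total ['A665L', 'K707G', 'M215A', 'S985Q', 'V412F', 'Y484T']
Mutations(Iota) = ['A665L', 'K707G', 'M215A', 'S985Q', 'V412F', 'Y484T']
Intersection: ['G617E', 'K228Q', 'P533K', 'S985Q'] ∩ ['A665L', 'K707G', 'M215A', 'S985Q', 'V412F', 'Y484T'] = ['S985Q']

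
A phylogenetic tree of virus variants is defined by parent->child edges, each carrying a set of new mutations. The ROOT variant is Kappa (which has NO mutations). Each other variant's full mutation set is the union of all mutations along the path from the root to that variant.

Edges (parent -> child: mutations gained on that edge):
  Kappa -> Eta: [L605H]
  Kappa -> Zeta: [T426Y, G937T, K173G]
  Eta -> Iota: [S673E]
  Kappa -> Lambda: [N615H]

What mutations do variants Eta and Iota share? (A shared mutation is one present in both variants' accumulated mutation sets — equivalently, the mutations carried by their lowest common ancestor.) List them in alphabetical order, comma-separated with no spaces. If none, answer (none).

Answer: L605H

Derivation:
Accumulating mutations along path to Eta:
  At Kappa: gained [] -> total []
  At Eta: gained ['L605H'] -> total ['L605H']
Mutations(Eta) = ['L605H']
Accumulating mutations along path to Iota:
  At Kappa: gained [] -> total []
  At Eta: gained ['L605H'] -> total ['L605H']
  At Iota: gained ['S673E'] -> total ['L605H', 'S673E']
Mutations(Iota) = ['L605H', 'S673E']
Intersection: ['L605H'] ∩ ['L605H', 'S673E'] = ['L605H']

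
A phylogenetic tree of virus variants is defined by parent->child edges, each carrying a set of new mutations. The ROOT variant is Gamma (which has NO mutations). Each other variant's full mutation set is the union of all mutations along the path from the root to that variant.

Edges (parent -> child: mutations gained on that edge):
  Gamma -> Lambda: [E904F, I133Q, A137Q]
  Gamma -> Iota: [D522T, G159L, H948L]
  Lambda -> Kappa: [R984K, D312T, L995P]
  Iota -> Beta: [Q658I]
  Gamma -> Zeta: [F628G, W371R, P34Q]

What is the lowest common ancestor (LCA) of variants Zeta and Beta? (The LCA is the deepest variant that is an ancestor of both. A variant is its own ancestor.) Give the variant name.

Answer: Gamma

Derivation:
Path from root to Zeta: Gamma -> Zeta
  ancestors of Zeta: {Gamma, Zeta}
Path from root to Beta: Gamma -> Iota -> Beta
  ancestors of Beta: {Gamma, Iota, Beta}
Common ancestors: {Gamma}
Walk up from Beta: Beta (not in ancestors of Zeta), Iota (not in ancestors of Zeta), Gamma (in ancestors of Zeta)
Deepest common ancestor (LCA) = Gamma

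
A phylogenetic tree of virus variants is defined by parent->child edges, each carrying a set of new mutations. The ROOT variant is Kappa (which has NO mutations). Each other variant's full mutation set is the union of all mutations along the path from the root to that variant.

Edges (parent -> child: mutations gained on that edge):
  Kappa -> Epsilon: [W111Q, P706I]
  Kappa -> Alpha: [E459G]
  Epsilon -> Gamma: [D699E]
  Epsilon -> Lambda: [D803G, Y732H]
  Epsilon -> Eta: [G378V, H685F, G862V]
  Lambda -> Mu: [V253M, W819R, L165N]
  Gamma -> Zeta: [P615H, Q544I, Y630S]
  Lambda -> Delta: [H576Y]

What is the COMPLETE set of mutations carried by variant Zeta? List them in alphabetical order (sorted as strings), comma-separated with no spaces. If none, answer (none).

Answer: D699E,P615H,P706I,Q544I,W111Q,Y630S

Derivation:
At Kappa: gained [] -> total []
At Epsilon: gained ['W111Q', 'P706I'] -> total ['P706I', 'W111Q']
At Gamma: gained ['D699E'] -> total ['D699E', 'P706I', 'W111Q']
At Zeta: gained ['P615H', 'Q544I', 'Y630S'] -> total ['D699E', 'P615H', 'P706I', 'Q544I', 'W111Q', 'Y630S']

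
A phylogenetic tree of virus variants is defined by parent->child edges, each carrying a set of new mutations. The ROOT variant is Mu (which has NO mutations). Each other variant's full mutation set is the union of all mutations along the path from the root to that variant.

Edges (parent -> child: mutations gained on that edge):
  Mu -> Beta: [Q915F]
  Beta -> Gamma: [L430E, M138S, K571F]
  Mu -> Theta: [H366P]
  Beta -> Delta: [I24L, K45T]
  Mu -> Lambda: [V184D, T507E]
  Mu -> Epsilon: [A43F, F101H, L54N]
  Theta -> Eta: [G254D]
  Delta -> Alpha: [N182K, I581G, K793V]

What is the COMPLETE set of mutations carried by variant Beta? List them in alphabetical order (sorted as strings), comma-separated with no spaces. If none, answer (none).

Answer: Q915F

Derivation:
At Mu: gained [] -> total []
At Beta: gained ['Q915F'] -> total ['Q915F']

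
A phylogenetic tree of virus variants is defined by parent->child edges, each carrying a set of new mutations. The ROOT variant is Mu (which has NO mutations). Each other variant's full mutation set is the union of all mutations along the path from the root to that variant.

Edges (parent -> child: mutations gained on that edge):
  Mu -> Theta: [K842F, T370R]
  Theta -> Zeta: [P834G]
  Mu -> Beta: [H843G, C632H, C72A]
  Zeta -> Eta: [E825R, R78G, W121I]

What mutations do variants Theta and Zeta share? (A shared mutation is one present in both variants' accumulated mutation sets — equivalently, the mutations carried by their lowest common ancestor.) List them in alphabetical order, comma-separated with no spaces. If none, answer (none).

Answer: K842F,T370R

Derivation:
Accumulating mutations along path to Theta:
  At Mu: gained [] -> total []
  At Theta: gained ['K842F', 'T370R'] -> total ['K842F', 'T370R']
Mutations(Theta) = ['K842F', 'T370R']
Accumulating mutations along path to Zeta:
  At Mu: gained [] -> total []
  At Theta: gained ['K842F', 'T370R'] -> total ['K842F', 'T370R']
  At Zeta: gained ['P834G'] -> total ['K842F', 'P834G', 'T370R']
Mutations(Zeta) = ['K842F', 'P834G', 'T370R']
Intersection: ['K842F', 'T370R'] ∩ ['K842F', 'P834G', 'T370R'] = ['K842F', 'T370R']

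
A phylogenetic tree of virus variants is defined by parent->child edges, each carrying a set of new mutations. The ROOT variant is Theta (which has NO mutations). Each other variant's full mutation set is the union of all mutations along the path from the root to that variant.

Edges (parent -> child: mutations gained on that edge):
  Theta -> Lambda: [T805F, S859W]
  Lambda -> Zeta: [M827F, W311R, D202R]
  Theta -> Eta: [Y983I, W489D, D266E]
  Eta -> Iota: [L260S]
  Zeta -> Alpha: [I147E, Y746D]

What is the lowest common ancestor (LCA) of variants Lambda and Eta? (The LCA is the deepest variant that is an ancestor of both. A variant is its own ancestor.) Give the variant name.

Path from root to Lambda: Theta -> Lambda
  ancestors of Lambda: {Theta, Lambda}
Path from root to Eta: Theta -> Eta
  ancestors of Eta: {Theta, Eta}
Common ancestors: {Theta}
Walk up from Eta: Eta (not in ancestors of Lambda), Theta (in ancestors of Lambda)
Deepest common ancestor (LCA) = Theta

Answer: Theta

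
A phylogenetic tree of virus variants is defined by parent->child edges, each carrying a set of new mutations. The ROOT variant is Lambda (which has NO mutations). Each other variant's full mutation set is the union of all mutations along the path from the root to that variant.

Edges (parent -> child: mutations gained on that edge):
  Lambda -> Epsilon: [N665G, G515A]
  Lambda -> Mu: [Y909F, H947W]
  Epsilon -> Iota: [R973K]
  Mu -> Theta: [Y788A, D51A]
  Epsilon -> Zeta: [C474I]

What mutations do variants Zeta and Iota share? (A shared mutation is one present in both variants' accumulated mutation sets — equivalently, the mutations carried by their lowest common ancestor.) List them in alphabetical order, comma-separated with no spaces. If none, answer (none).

Accumulating mutations along path to Zeta:
  At Lambda: gained [] -> total []
  At Epsilon: gained ['N665G', 'G515A'] -> total ['G515A', 'N665G']
  At Zeta: gained ['C474I'] -> total ['C474I', 'G515A', 'N665G']
Mutations(Zeta) = ['C474I', 'G515A', 'N665G']
Accumulating mutations along path to Iota:
  At Lambda: gained [] -> total []
  At Epsilon: gained ['N665G', 'G515A'] -> total ['G515A', 'N665G']
  At Iota: gained ['R973K'] -> total ['G515A', 'N665G', 'R973K']
Mutations(Iota) = ['G515A', 'N665G', 'R973K']
Intersection: ['C474I', 'G515A', 'N665G'] ∩ ['G515A', 'N665G', 'R973K'] = ['G515A', 'N665G']

Answer: G515A,N665G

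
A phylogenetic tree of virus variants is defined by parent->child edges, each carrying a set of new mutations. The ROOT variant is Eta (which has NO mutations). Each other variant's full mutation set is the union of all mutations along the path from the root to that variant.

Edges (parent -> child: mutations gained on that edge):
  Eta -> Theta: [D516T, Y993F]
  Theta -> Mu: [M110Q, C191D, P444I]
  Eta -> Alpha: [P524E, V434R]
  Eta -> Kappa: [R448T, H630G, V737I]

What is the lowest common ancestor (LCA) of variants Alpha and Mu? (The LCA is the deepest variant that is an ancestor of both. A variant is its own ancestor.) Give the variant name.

Answer: Eta

Derivation:
Path from root to Alpha: Eta -> Alpha
  ancestors of Alpha: {Eta, Alpha}
Path from root to Mu: Eta -> Theta -> Mu
  ancestors of Mu: {Eta, Theta, Mu}
Common ancestors: {Eta}
Walk up from Mu: Mu (not in ancestors of Alpha), Theta (not in ancestors of Alpha), Eta (in ancestors of Alpha)
Deepest common ancestor (LCA) = Eta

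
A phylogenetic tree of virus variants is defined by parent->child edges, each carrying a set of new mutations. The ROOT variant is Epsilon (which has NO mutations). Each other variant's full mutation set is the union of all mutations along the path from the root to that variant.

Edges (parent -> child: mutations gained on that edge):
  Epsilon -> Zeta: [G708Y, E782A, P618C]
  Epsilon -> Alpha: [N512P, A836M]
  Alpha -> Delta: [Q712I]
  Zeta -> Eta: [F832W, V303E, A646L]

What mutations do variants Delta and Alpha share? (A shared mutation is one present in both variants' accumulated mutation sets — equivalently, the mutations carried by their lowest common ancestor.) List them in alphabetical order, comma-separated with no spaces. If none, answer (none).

Accumulating mutations along path to Delta:
  At Epsilon: gained [] -> total []
  At Alpha: gained ['N512P', 'A836M'] -> total ['A836M', 'N512P']
  At Delta: gained ['Q712I'] -> total ['A836M', 'N512P', 'Q712I']
Mutations(Delta) = ['A836M', 'N512P', 'Q712I']
Accumulating mutations along path to Alpha:
  At Epsilon: gained [] -> total []
  At Alpha: gained ['N512P', 'A836M'] -> total ['A836M', 'N512P']
Mutations(Alpha) = ['A836M', 'N512P']
Intersection: ['A836M', 'N512P', 'Q712I'] ∩ ['A836M', 'N512P'] = ['A836M', 'N512P']

Answer: A836M,N512P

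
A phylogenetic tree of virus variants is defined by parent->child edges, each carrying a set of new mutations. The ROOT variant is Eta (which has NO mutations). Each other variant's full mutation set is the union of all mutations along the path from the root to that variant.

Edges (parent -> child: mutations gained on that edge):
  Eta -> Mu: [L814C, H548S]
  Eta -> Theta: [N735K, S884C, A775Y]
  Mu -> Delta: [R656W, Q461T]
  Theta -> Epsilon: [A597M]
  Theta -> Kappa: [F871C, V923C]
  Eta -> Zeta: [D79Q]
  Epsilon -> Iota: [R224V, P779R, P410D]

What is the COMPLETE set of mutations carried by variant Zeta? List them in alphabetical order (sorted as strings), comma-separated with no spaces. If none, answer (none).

At Eta: gained [] -> total []
At Zeta: gained ['D79Q'] -> total ['D79Q']

Answer: D79Q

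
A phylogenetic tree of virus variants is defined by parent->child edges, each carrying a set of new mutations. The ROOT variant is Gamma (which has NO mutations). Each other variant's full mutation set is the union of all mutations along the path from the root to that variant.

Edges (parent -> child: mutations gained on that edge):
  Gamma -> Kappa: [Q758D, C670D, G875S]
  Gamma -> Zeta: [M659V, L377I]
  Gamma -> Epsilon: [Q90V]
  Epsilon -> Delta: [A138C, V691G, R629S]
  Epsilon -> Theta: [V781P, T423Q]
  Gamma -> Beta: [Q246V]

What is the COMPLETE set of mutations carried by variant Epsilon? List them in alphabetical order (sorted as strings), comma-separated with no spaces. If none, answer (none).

At Gamma: gained [] -> total []
At Epsilon: gained ['Q90V'] -> total ['Q90V']

Answer: Q90V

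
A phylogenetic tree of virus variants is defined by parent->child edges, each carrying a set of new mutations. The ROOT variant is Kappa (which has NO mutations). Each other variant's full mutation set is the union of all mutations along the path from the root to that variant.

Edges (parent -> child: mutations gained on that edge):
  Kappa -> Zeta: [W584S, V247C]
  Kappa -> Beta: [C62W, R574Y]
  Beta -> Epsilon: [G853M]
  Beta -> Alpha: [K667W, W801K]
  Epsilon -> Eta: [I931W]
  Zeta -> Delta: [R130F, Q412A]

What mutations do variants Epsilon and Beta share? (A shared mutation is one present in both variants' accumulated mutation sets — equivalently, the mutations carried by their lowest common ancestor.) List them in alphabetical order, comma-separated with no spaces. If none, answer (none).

Accumulating mutations along path to Epsilon:
  At Kappa: gained [] -> total []
  At Beta: gained ['C62W', 'R574Y'] -> total ['C62W', 'R574Y']
  At Epsilon: gained ['G853M'] -> total ['C62W', 'G853M', 'R574Y']
Mutations(Epsilon) = ['C62W', 'G853M', 'R574Y']
Accumulating mutations along path to Beta:
  At Kappa: gained [] -> total []
  At Beta: gained ['C62W', 'R574Y'] -> total ['C62W', 'R574Y']
Mutations(Beta) = ['C62W', 'R574Y']
Intersection: ['C62W', 'G853M', 'R574Y'] ∩ ['C62W', 'R574Y'] = ['C62W', 'R574Y']

Answer: C62W,R574Y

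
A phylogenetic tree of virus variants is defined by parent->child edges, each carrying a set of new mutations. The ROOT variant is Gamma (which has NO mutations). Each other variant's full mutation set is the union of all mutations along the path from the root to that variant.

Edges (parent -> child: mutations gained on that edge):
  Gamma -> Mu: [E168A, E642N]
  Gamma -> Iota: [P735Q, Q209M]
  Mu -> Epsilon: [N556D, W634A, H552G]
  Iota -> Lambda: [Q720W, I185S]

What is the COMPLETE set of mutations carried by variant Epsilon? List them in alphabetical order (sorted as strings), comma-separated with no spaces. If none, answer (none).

At Gamma: gained [] -> total []
At Mu: gained ['E168A', 'E642N'] -> total ['E168A', 'E642N']
At Epsilon: gained ['N556D', 'W634A', 'H552G'] -> total ['E168A', 'E642N', 'H552G', 'N556D', 'W634A']

Answer: E168A,E642N,H552G,N556D,W634A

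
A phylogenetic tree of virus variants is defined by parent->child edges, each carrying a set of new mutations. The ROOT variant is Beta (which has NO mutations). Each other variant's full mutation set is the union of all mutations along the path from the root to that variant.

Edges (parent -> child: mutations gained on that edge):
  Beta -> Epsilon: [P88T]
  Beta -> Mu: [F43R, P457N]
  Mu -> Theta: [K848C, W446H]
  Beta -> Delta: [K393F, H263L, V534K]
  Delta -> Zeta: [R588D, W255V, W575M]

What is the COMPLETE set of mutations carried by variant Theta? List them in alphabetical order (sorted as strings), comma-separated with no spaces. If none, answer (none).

Answer: F43R,K848C,P457N,W446H

Derivation:
At Beta: gained [] -> total []
At Mu: gained ['F43R', 'P457N'] -> total ['F43R', 'P457N']
At Theta: gained ['K848C', 'W446H'] -> total ['F43R', 'K848C', 'P457N', 'W446H']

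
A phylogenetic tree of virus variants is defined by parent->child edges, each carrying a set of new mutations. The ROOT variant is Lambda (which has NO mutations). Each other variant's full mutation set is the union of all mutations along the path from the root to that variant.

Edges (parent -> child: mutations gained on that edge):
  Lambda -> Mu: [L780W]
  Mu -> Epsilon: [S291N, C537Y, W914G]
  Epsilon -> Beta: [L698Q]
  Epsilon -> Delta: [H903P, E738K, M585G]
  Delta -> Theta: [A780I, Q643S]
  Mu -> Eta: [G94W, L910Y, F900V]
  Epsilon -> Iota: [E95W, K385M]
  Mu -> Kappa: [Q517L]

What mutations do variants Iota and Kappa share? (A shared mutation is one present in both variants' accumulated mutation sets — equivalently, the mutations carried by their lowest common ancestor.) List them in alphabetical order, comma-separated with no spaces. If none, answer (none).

Accumulating mutations along path to Iota:
  At Lambda: gained [] -> total []
  At Mu: gained ['L780W'] -> total ['L780W']
  At Epsilon: gained ['S291N', 'C537Y', 'W914G'] -> total ['C537Y', 'L780W', 'S291N', 'W914G']
  At Iota: gained ['E95W', 'K385M'] -> total ['C537Y', 'E95W', 'K385M', 'L780W', 'S291N', 'W914G']
Mutations(Iota) = ['C537Y', 'E95W', 'K385M', 'L780W', 'S291N', 'W914G']
Accumulating mutations along path to Kappa:
  At Lambda: gained [] -> total []
  At Mu: gained ['L780W'] -> total ['L780W']
  At Kappa: gained ['Q517L'] -> total ['L780W', 'Q517L']
Mutations(Kappa) = ['L780W', 'Q517L']
Intersection: ['C537Y', 'E95W', 'K385M', 'L780W', 'S291N', 'W914G'] ∩ ['L780W', 'Q517L'] = ['L780W']

Answer: L780W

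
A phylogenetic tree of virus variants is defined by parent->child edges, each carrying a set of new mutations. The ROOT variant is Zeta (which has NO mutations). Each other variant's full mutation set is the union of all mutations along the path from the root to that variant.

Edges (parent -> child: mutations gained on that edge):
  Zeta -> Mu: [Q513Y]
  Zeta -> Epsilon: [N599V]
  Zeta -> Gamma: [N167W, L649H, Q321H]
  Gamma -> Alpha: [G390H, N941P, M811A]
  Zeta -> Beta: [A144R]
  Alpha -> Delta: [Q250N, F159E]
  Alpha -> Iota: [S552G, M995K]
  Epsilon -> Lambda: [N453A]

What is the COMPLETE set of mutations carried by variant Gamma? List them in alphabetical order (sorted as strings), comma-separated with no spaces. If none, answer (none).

Answer: L649H,N167W,Q321H

Derivation:
At Zeta: gained [] -> total []
At Gamma: gained ['N167W', 'L649H', 'Q321H'] -> total ['L649H', 'N167W', 'Q321H']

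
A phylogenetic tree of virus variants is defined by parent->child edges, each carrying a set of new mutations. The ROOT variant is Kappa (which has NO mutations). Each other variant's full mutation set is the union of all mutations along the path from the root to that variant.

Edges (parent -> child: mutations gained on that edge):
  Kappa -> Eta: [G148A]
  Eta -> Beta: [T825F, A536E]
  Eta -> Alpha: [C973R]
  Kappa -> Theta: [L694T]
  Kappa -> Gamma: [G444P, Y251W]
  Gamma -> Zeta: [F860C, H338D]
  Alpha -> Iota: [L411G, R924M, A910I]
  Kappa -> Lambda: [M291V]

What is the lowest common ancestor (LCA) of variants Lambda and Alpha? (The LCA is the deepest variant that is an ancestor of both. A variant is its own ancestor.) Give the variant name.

Answer: Kappa

Derivation:
Path from root to Lambda: Kappa -> Lambda
  ancestors of Lambda: {Kappa, Lambda}
Path from root to Alpha: Kappa -> Eta -> Alpha
  ancestors of Alpha: {Kappa, Eta, Alpha}
Common ancestors: {Kappa}
Walk up from Alpha: Alpha (not in ancestors of Lambda), Eta (not in ancestors of Lambda), Kappa (in ancestors of Lambda)
Deepest common ancestor (LCA) = Kappa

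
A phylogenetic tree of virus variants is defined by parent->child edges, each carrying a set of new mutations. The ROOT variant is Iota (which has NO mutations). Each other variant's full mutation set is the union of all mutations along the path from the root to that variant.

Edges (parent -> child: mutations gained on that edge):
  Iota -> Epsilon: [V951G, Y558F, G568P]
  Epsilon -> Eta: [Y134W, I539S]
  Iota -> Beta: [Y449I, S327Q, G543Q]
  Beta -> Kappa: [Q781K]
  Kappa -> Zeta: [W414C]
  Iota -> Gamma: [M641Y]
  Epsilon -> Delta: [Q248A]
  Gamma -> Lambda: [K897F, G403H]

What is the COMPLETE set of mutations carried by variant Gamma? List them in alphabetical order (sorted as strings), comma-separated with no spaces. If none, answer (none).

Answer: M641Y

Derivation:
At Iota: gained [] -> total []
At Gamma: gained ['M641Y'] -> total ['M641Y']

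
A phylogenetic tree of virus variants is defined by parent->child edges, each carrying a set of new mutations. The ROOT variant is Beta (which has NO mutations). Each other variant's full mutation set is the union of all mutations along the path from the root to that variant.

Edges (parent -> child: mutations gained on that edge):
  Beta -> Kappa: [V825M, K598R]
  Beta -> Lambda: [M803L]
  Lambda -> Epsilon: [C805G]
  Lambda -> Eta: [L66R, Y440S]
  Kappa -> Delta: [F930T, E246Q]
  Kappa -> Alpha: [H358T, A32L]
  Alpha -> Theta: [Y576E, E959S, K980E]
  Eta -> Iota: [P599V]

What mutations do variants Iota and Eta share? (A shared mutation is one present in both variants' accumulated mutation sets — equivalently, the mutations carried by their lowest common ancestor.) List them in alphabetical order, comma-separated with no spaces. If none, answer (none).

Accumulating mutations along path to Iota:
  At Beta: gained [] -> total []
  At Lambda: gained ['M803L'] -> total ['M803L']
  At Eta: gained ['L66R', 'Y440S'] -> total ['L66R', 'M803L', 'Y440S']
  At Iota: gained ['P599V'] -> total ['L66R', 'M803L', 'P599V', 'Y440S']
Mutations(Iota) = ['L66R', 'M803L', 'P599V', 'Y440S']
Accumulating mutations along path to Eta:
  At Beta: gained [] -> total []
  At Lambda: gained ['M803L'] -> total ['M803L']
  At Eta: gained ['L66R', 'Y440S'] -> total ['L66R', 'M803L', 'Y440S']
Mutations(Eta) = ['L66R', 'M803L', 'Y440S']
Intersection: ['L66R', 'M803L', 'P599V', 'Y440S'] ∩ ['L66R', 'M803L', 'Y440S'] = ['L66R', 'M803L', 'Y440S']

Answer: L66R,M803L,Y440S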